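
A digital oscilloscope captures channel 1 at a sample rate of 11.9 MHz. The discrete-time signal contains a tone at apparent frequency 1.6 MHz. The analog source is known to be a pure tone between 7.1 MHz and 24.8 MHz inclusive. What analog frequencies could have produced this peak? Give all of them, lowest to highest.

10.3 MHz, 13.5 MHz, 22.2 MHz

Frequencies that alias to 1.6 MHz are k·fs ± 1.6 MHz for integer k ≥ 0.
k=0: 1.6 MHz.
k=1: 10.3 MHz, 13.5 MHz.
k=2: 22.2 MHz, 25.4 MHz.
k=3: 34.1 MHz, 37.3 MHz.
Within [7.1 MHz, 24.8 MHz]: 10.3 MHz, 13.5 MHz, 22.2 MHz.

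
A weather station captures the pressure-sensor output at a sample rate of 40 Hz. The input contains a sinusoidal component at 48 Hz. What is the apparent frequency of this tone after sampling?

8 Hz

48 Hz mod fs = 8 Hz.
8 Hz ≤ fs/2 = 20 Hz, appears at 8 Hz.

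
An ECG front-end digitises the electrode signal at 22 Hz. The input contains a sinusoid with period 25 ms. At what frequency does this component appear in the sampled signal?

4 Hz

T = 25 ms → f = 1/T = 40 Hz.
40 Hz mod fs = 18 Hz.
18 Hz > fs/2 = 11 Hz, folds to fs − 18 Hz = 4 Hz.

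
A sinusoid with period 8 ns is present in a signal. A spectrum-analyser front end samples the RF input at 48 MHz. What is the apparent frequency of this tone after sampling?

19 MHz

T = 8 ns → f = 1/T = 125 MHz.
125 MHz mod fs = 29 MHz.
29 MHz > fs/2 = 24 MHz, folds to fs − 29 MHz = 19 MHz.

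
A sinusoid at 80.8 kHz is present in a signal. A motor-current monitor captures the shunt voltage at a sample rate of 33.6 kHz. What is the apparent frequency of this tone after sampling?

80.8 kHz mod fs = 13.6 kHz.
13.6 kHz ≤ fs/2 = 16.8 kHz, appears at 13.6 kHz.

13.6 kHz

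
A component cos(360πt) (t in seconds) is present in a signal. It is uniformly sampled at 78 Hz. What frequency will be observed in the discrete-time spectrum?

ω = 360π rad/s → f = ω/(2π) = 180 Hz.
180 Hz mod fs = 24 Hz.
24 Hz ≤ fs/2 = 39 Hz, appears at 24 Hz.

24 Hz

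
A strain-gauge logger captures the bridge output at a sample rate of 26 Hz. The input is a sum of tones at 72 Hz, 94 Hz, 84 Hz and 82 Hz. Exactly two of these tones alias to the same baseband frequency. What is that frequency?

fs/2 = 13 Hz.
72 Hz mod fs = 20 Hz.
20 Hz > fs/2 = 13 Hz, folds to fs − 20 Hz = 6 Hz.
94 Hz mod fs = 16 Hz.
16 Hz > fs/2 = 13 Hz, folds to fs − 16 Hz = 10 Hz.
84 Hz mod fs = 6 Hz.
6 Hz ≤ fs/2 = 13 Hz, appears at 6 Hz.
82 Hz mod fs = 4 Hz.
4 Hz ≤ fs/2 = 13 Hz, appears at 4 Hz.
72 Hz and 84 Hz both map to 6 Hz.

6 Hz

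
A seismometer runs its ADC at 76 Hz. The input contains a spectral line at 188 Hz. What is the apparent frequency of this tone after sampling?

188 Hz mod fs = 36 Hz.
36 Hz ≤ fs/2 = 38 Hz, appears at 36 Hz.

36 Hz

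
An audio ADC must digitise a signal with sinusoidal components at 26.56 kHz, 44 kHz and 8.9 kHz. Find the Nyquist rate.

Highest-frequency component: 44 kHz.
Nyquist rate = 2 × 44 kHz = 88 kHz.

88 kHz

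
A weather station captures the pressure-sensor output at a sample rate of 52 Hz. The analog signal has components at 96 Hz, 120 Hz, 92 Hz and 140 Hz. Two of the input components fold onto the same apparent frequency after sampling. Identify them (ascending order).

fs/2 = 26 Hz.
96 Hz mod fs = 44 Hz.
44 Hz > fs/2 = 26 Hz, folds to fs − 44 Hz = 8 Hz.
120 Hz mod fs = 16 Hz.
16 Hz ≤ fs/2 = 26 Hz, appears at 16 Hz.
92 Hz mod fs = 40 Hz.
40 Hz > fs/2 = 26 Hz, folds to fs − 40 Hz = 12 Hz.
140 Hz mod fs = 36 Hz.
36 Hz > fs/2 = 26 Hz, folds to fs − 36 Hz = 16 Hz.
120 Hz and 140 Hz both map to 16 Hz.

120 Hz, 140 Hz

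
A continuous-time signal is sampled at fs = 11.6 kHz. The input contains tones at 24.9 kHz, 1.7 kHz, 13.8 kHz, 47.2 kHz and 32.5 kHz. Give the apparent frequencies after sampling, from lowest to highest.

fs/2 = 5.8 kHz.
24.9 kHz mod fs = 1.7 kHz.
1.7 kHz ≤ fs/2 = 5.8 kHz, appears at 1.7 kHz.
1.7 kHz ≤ fs/2 = 5.8 kHz, passes unchanged.
13.8 kHz mod fs = 2.2 kHz.
2.2 kHz ≤ fs/2 = 5.8 kHz, appears at 2.2 kHz.
47.2 kHz mod fs = 0.8 kHz.
0.8 kHz ≤ fs/2 = 5.8 kHz, appears at 0.8 kHz.
32.5 kHz mod fs = 9.3 kHz.
9.3 kHz > fs/2 = 5.8 kHz, folds to fs − 9.3 kHz = 2.3 kHz.
Distinct values: {0.8 kHz, 1.7 kHz, 2.2 kHz, 2.3 kHz}.

0.8 kHz, 1.7 kHz, 2.2 kHz, 2.3 kHz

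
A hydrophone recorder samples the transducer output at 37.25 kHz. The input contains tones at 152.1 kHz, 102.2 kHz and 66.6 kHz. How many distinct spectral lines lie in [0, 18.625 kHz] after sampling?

3

fs/2 = 18.625 kHz.
152.1 kHz mod fs = 3.1 kHz.
3.1 kHz ≤ fs/2 = 18.625 kHz, appears at 3.1 kHz.
102.2 kHz mod fs = 27.7 kHz.
27.7 kHz > fs/2 = 18.625 kHz, folds to fs − 27.7 kHz = 9.55 kHz.
66.6 kHz mod fs = 29.35 kHz.
29.35 kHz > fs/2 = 18.625 kHz, folds to fs − 29.35 kHz = 7.9 kHz.
Distinct values: {3.1 kHz, 7.9 kHz, 9.55 kHz} → 3.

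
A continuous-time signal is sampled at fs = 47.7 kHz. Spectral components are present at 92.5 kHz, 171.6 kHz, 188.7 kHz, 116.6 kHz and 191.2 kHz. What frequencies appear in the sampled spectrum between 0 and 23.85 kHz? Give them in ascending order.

fs/2 = 23.85 kHz.
92.5 kHz mod fs = 44.8 kHz.
44.8 kHz > fs/2 = 23.85 kHz, folds to fs − 44.8 kHz = 2.9 kHz.
171.6 kHz mod fs = 28.5 kHz.
28.5 kHz > fs/2 = 23.85 kHz, folds to fs − 28.5 kHz = 19.2 kHz.
188.7 kHz mod fs = 45.6 kHz.
45.6 kHz > fs/2 = 23.85 kHz, folds to fs − 45.6 kHz = 2.1 kHz.
116.6 kHz mod fs = 21.2 kHz.
21.2 kHz ≤ fs/2 = 23.85 kHz, appears at 21.2 kHz.
191.2 kHz mod fs = 0.4 kHz.
0.4 kHz ≤ fs/2 = 23.85 kHz, appears at 0.4 kHz.
Distinct values: {0.4 kHz, 2.1 kHz, 2.9 kHz, 19.2 kHz, 21.2 kHz}.

0.4 kHz, 2.1 kHz, 2.9 kHz, 19.2 kHz, 21.2 kHz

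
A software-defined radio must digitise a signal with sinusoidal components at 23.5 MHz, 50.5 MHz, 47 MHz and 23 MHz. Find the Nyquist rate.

101 MHz

Highest-frequency component: 50.5 MHz.
Nyquist rate = 2 × 50.5 MHz = 101 MHz.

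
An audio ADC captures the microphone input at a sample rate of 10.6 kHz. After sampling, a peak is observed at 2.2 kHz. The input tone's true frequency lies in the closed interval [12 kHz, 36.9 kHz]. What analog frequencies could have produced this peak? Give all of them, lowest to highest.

Frequencies that alias to 2.2 kHz are k·fs ± 2.2 kHz for integer k ≥ 0.
k=0: 2.2 kHz.
k=1: 8.4 kHz, 12.8 kHz.
k=2: 19 kHz, 23.4 kHz.
k=3: 29.6 kHz, 34 kHz.
k=4: 40.2 kHz, 44.6 kHz.
Within [12 kHz, 36.9 kHz]: 12.8 kHz, 19 kHz, 23.4 kHz, 29.6 kHz, 34 kHz.

12.8 kHz, 19 kHz, 23.4 kHz, 29.6 kHz, 34 kHz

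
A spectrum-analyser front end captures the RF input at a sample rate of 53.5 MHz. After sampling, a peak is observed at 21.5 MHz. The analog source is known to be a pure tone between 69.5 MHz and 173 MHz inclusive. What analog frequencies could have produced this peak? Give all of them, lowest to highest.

75 MHz, 85.5 MHz, 128.5 MHz, 139 MHz

Frequencies that alias to 21.5 MHz are k·fs ± 21.5 MHz for integer k ≥ 0.
k=0: 21.5 MHz.
k=1: 32 MHz, 75 MHz.
k=2: 85.5 MHz, 128.5 MHz.
k=3: 139 MHz, 182 MHz.
k=4: 192.5 MHz, 235.5 MHz.
Within [69.5 MHz, 173 MHz]: 75 MHz, 85.5 MHz, 128.5 MHz, 139 MHz.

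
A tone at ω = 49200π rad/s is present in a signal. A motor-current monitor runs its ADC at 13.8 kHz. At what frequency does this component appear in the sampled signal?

3 kHz

ω = 49200π rad/s → f = ω/(2π) = 24600 Hz = 24.6 kHz.
24.6 kHz mod fs = 10.8 kHz.
10.8 kHz > fs/2 = 6.9 kHz, folds to fs − 10.8 kHz = 3 kHz.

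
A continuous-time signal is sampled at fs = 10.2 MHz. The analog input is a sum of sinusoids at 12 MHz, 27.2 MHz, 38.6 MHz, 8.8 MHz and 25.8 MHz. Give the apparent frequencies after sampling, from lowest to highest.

fs/2 = 5.1 MHz.
12 MHz mod fs = 1.8 MHz.
1.8 MHz ≤ fs/2 = 5.1 MHz, appears at 1.8 MHz.
27.2 MHz mod fs = 6.8 MHz.
6.8 MHz > fs/2 = 5.1 MHz, folds to fs − 6.8 MHz = 3.4 MHz.
38.6 MHz mod fs = 8 MHz.
8 MHz > fs/2 = 5.1 MHz, folds to fs − 8 MHz = 2.2 MHz.
8.8 MHz > fs/2 = 5.1 MHz, folds to fs − 8.8 MHz = 1.4 MHz.
25.8 MHz mod fs = 5.4 MHz.
5.4 MHz > fs/2 = 5.1 MHz, folds to fs − 5.4 MHz = 4.8 MHz.
Distinct values: {1.4 MHz, 1.8 MHz, 2.2 MHz, 3.4 MHz, 4.8 MHz}.

1.4 MHz, 1.8 MHz, 2.2 MHz, 3.4 MHz, 4.8 MHz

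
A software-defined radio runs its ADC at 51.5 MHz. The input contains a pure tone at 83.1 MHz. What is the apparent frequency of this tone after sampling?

83.1 MHz mod fs = 31.6 MHz.
31.6 MHz > fs/2 = 25.75 MHz, folds to fs − 31.6 MHz = 19.9 MHz.

19.9 MHz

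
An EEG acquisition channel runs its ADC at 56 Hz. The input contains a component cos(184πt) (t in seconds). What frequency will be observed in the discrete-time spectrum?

20 Hz

ω = 184π rad/s → f = ω/(2π) = 92 Hz.
92 Hz mod fs = 36 Hz.
36 Hz > fs/2 = 28 Hz, folds to fs − 36 Hz = 20 Hz.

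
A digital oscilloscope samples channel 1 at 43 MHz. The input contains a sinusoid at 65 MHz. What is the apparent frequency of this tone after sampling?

65 MHz mod fs = 22 MHz.
22 MHz > fs/2 = 21.5 MHz, folds to fs − 22 MHz = 21 MHz.

21 MHz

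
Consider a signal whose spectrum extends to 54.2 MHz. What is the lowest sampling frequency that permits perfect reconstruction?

Nyquist rate = 2 × 54.2 MHz = 108.4 MHz.

108.4 MHz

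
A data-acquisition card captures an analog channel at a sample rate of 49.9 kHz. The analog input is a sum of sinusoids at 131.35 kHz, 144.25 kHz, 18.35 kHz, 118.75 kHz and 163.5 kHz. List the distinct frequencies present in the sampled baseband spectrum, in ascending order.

5.45 kHz, 13.8 kHz, 18.35 kHz, 18.95 kHz

fs/2 = 24.95 kHz.
131.35 kHz mod fs = 31.55 kHz.
31.55 kHz > fs/2 = 24.95 kHz, folds to fs − 31.55 kHz = 18.35 kHz.
144.25 kHz mod fs = 44.45 kHz.
44.45 kHz > fs/2 = 24.95 kHz, folds to fs − 44.45 kHz = 5.45 kHz.
18.35 kHz ≤ fs/2 = 24.95 kHz, passes unchanged.
118.75 kHz mod fs = 18.95 kHz.
18.95 kHz ≤ fs/2 = 24.95 kHz, appears at 18.95 kHz.
163.5 kHz mod fs = 13.8 kHz.
13.8 kHz ≤ fs/2 = 24.95 kHz, appears at 13.8 kHz.
Distinct values: {5.45 kHz, 13.8 kHz, 18.35 kHz, 18.95 kHz}.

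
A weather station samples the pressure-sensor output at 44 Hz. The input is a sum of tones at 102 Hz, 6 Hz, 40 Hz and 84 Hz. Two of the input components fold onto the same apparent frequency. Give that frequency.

fs/2 = 22 Hz.
102 Hz mod fs = 14 Hz.
14 Hz ≤ fs/2 = 22 Hz, appears at 14 Hz.
6 Hz ≤ fs/2 = 22 Hz, passes unchanged.
40 Hz > fs/2 = 22 Hz, folds to fs − 40 Hz = 4 Hz.
84 Hz mod fs = 40 Hz.
40 Hz > fs/2 = 22 Hz, folds to fs − 40 Hz = 4 Hz.
40 Hz and 84 Hz both map to 4 Hz.

4 Hz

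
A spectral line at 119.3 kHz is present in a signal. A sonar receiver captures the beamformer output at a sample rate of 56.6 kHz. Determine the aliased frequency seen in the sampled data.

6.1 kHz

119.3 kHz mod fs = 6.1 kHz.
6.1 kHz ≤ fs/2 = 28.3 kHz, appears at 6.1 kHz.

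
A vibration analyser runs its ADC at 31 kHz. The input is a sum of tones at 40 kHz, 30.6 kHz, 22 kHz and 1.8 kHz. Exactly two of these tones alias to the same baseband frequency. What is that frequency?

fs/2 = 15.5 kHz.
40 kHz mod fs = 9 kHz.
9 kHz ≤ fs/2 = 15.5 kHz, appears at 9 kHz.
30.6 kHz > fs/2 = 15.5 kHz, folds to fs − 30.6 kHz = 0.4 kHz.
22 kHz > fs/2 = 15.5 kHz, folds to fs − 22 kHz = 9 kHz.
1.8 kHz ≤ fs/2 = 15.5 kHz, passes unchanged.
22 kHz and 40 kHz both map to 9 kHz.

9 kHz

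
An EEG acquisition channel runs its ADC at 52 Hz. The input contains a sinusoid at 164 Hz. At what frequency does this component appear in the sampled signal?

164 Hz mod fs = 8 Hz.
8 Hz ≤ fs/2 = 26 Hz, appears at 8 Hz.

8 Hz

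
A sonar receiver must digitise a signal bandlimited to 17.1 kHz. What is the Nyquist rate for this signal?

Nyquist rate = 2 × 17.1 kHz = 34.2 kHz.

34.2 kHz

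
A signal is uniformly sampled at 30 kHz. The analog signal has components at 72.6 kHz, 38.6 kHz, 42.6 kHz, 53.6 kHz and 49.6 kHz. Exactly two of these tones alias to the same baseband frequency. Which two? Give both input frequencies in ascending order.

42.6 kHz, 72.6 kHz

fs/2 = 15 kHz.
72.6 kHz mod fs = 12.6 kHz.
12.6 kHz ≤ fs/2 = 15 kHz, appears at 12.6 kHz.
38.6 kHz mod fs = 8.6 kHz.
8.6 kHz ≤ fs/2 = 15 kHz, appears at 8.6 kHz.
42.6 kHz mod fs = 12.6 kHz.
12.6 kHz ≤ fs/2 = 15 kHz, appears at 12.6 kHz.
53.6 kHz mod fs = 23.6 kHz.
23.6 kHz > fs/2 = 15 kHz, folds to fs − 23.6 kHz = 6.4 kHz.
49.6 kHz mod fs = 19.6 kHz.
19.6 kHz > fs/2 = 15 kHz, folds to fs − 19.6 kHz = 10.4 kHz.
42.6 kHz and 72.6 kHz both map to 12.6 kHz.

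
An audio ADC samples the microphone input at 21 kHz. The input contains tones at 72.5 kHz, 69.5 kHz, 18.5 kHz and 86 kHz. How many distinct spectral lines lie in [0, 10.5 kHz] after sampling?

fs/2 = 10.5 kHz.
72.5 kHz mod fs = 9.5 kHz.
9.5 kHz ≤ fs/2 = 10.5 kHz, appears at 9.5 kHz.
69.5 kHz mod fs = 6.5 kHz.
6.5 kHz ≤ fs/2 = 10.5 kHz, appears at 6.5 kHz.
18.5 kHz > fs/2 = 10.5 kHz, folds to fs − 18.5 kHz = 2.5 kHz.
86 kHz mod fs = 2 kHz.
2 kHz ≤ fs/2 = 10.5 kHz, appears at 2 kHz.
Distinct values: {2 kHz, 2.5 kHz, 6.5 kHz, 9.5 kHz} → 4.

4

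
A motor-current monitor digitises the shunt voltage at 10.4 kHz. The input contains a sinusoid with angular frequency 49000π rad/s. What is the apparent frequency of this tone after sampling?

3.7 kHz

ω = 49000π rad/s → f = ω/(2π) = 24500 Hz = 24.5 kHz.
24.5 kHz mod fs = 3.7 kHz.
3.7 kHz ≤ fs/2 = 5.2 kHz, appears at 3.7 kHz.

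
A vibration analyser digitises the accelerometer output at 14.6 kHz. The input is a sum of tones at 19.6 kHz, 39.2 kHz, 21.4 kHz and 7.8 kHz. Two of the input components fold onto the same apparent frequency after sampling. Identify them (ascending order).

7.8 kHz, 21.4 kHz

fs/2 = 7.3 kHz.
19.6 kHz mod fs = 5 kHz.
5 kHz ≤ fs/2 = 7.3 kHz, appears at 5 kHz.
39.2 kHz mod fs = 10 kHz.
10 kHz > fs/2 = 7.3 kHz, folds to fs − 10 kHz = 4.6 kHz.
21.4 kHz mod fs = 6.8 kHz.
6.8 kHz ≤ fs/2 = 7.3 kHz, appears at 6.8 kHz.
7.8 kHz > fs/2 = 7.3 kHz, folds to fs − 7.8 kHz = 6.8 kHz.
7.8 kHz and 21.4 kHz both map to 6.8 kHz.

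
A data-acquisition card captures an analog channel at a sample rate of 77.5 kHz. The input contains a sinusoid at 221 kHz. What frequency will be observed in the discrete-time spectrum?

11.5 kHz

221 kHz mod fs = 66 kHz.
66 kHz > fs/2 = 38.75 kHz, folds to fs − 66 kHz = 11.5 kHz.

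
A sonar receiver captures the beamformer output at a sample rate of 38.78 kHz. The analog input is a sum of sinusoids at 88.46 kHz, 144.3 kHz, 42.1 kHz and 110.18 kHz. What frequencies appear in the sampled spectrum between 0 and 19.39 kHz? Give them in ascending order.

3.32 kHz, 6.16 kHz, 10.82 kHz, 10.9 kHz

fs/2 = 19.39 kHz.
88.46 kHz mod fs = 10.9 kHz.
10.9 kHz ≤ fs/2 = 19.39 kHz, appears at 10.9 kHz.
144.3 kHz mod fs = 27.96 kHz.
27.96 kHz > fs/2 = 19.39 kHz, folds to fs − 27.96 kHz = 10.82 kHz.
42.1 kHz mod fs = 3.32 kHz.
3.32 kHz ≤ fs/2 = 19.39 kHz, appears at 3.32 kHz.
110.18 kHz mod fs = 32.62 kHz.
32.62 kHz > fs/2 = 19.39 kHz, folds to fs − 32.62 kHz = 6.16 kHz.
Distinct values: {3.32 kHz, 6.16 kHz, 10.82 kHz, 10.9 kHz}.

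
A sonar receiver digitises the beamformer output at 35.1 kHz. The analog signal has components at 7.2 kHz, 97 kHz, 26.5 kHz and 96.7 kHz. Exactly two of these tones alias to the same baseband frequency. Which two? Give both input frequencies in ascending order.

26.5 kHz, 96.7 kHz

fs/2 = 17.55 kHz.
7.2 kHz ≤ fs/2 = 17.55 kHz, passes unchanged.
97 kHz mod fs = 26.8 kHz.
26.8 kHz > fs/2 = 17.55 kHz, folds to fs − 26.8 kHz = 8.3 kHz.
26.5 kHz > fs/2 = 17.55 kHz, folds to fs − 26.5 kHz = 8.6 kHz.
96.7 kHz mod fs = 26.5 kHz.
26.5 kHz > fs/2 = 17.55 kHz, folds to fs − 26.5 kHz = 8.6 kHz.
26.5 kHz and 96.7 kHz both map to 8.6 kHz.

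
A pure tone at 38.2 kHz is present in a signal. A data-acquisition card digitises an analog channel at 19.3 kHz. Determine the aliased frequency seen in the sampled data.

0.4 kHz

38.2 kHz mod fs = 18.9 kHz.
18.9 kHz > fs/2 = 9.65 kHz, folds to fs − 18.9 kHz = 0.4 kHz.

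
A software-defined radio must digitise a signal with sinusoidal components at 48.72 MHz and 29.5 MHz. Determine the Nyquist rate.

97.44 MHz

Highest-frequency component: 48.72 MHz.
Nyquist rate = 2 × 48.72 MHz = 97.44 MHz.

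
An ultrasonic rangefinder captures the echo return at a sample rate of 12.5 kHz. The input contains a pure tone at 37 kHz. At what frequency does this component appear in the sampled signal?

0.5 kHz

37 kHz mod fs = 12 kHz.
12 kHz > fs/2 = 6.25 kHz, folds to fs − 12 kHz = 0.5 kHz.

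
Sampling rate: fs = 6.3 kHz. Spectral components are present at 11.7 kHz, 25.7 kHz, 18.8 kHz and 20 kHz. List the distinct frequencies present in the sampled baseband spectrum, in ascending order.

fs/2 = 3.15 kHz.
11.7 kHz mod fs = 5.4 kHz.
5.4 kHz > fs/2 = 3.15 kHz, folds to fs − 5.4 kHz = 0.9 kHz.
25.7 kHz mod fs = 0.5 kHz.
0.5 kHz ≤ fs/2 = 3.15 kHz, appears at 0.5 kHz.
18.8 kHz mod fs = 6.2 kHz.
6.2 kHz > fs/2 = 3.15 kHz, folds to fs − 6.2 kHz = 0.1 kHz.
20 kHz mod fs = 1.1 kHz.
1.1 kHz ≤ fs/2 = 3.15 kHz, appears at 1.1 kHz.
Distinct values: {0.1 kHz, 0.5 kHz, 0.9 kHz, 1.1 kHz}.

0.1 kHz, 0.5 kHz, 0.9 kHz, 1.1 kHz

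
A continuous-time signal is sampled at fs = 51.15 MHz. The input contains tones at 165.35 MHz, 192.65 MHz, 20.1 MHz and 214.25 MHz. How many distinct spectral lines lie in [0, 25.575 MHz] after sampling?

4

fs/2 = 25.575 MHz.
165.35 MHz mod fs = 11.9 MHz.
11.9 MHz ≤ fs/2 = 25.575 MHz, appears at 11.9 MHz.
192.65 MHz mod fs = 39.2 MHz.
39.2 MHz > fs/2 = 25.575 MHz, folds to fs − 39.2 MHz = 11.95 MHz.
20.1 MHz ≤ fs/2 = 25.575 MHz, passes unchanged.
214.25 MHz mod fs = 9.65 MHz.
9.65 MHz ≤ fs/2 = 25.575 MHz, appears at 9.65 MHz.
Distinct values: {9.65 MHz, 11.9 MHz, 11.95 MHz, 20.1 MHz} → 4.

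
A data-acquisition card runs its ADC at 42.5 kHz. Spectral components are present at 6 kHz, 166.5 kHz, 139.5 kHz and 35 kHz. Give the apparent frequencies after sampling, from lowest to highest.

3.5 kHz, 6 kHz, 7.5 kHz, 12 kHz

fs/2 = 21.25 kHz.
6 kHz ≤ fs/2 = 21.25 kHz, passes unchanged.
166.5 kHz mod fs = 39 kHz.
39 kHz > fs/2 = 21.25 kHz, folds to fs − 39 kHz = 3.5 kHz.
139.5 kHz mod fs = 12 kHz.
12 kHz ≤ fs/2 = 21.25 kHz, appears at 12 kHz.
35 kHz > fs/2 = 21.25 kHz, folds to fs − 35 kHz = 7.5 kHz.
Distinct values: {3.5 kHz, 6 kHz, 7.5 kHz, 12 kHz}.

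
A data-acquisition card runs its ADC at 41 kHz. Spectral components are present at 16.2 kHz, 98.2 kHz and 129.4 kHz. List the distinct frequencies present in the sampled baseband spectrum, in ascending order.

6.4 kHz, 16.2 kHz

fs/2 = 20.5 kHz.
16.2 kHz ≤ fs/2 = 20.5 kHz, passes unchanged.
98.2 kHz mod fs = 16.2 kHz.
16.2 kHz ≤ fs/2 = 20.5 kHz, appears at 16.2 kHz.
129.4 kHz mod fs = 6.4 kHz.
6.4 kHz ≤ fs/2 = 20.5 kHz, appears at 6.4 kHz.
Distinct values: {6.4 kHz, 16.2 kHz}.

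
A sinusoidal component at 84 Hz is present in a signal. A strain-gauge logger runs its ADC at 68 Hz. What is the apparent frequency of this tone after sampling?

84 Hz mod fs = 16 Hz.
16 Hz ≤ fs/2 = 34 Hz, appears at 16 Hz.

16 Hz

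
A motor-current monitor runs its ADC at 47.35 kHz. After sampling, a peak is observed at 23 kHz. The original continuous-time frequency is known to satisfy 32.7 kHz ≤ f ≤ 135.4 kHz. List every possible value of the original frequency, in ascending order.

Frequencies that alias to 23 kHz are k·fs ± 23 kHz for integer k ≥ 0.
k=0: 23 kHz.
k=1: 24.35 kHz, 70.35 kHz.
k=2: 71.7 kHz, 117.7 kHz.
k=3: 119.05 kHz, 165.05 kHz.
k=4: 166.4 kHz, 212.4 kHz.
Within [32.7 kHz, 135.4 kHz]: 70.35 kHz, 71.7 kHz, 117.7 kHz, 119.05 kHz.

70.35 kHz, 71.7 kHz, 117.7 kHz, 119.05 kHz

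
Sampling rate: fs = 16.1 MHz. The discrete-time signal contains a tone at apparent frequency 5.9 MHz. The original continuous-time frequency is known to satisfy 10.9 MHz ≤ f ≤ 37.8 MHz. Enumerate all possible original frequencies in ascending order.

Frequencies that alias to 5.9 MHz are k·fs ± 5.9 MHz for integer k ≥ 0.
k=0: 5.9 MHz.
k=1: 10.2 MHz, 22 MHz.
k=2: 26.3 MHz, 38.1 MHz.
k=3: 42.4 MHz, 54.2 MHz.
Within [10.9 MHz, 37.8 MHz]: 22 MHz, 26.3 MHz.

22 MHz, 26.3 MHz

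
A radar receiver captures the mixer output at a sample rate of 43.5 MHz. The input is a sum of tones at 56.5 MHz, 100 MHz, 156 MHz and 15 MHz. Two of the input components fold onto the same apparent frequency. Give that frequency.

13 MHz

fs/2 = 21.75 MHz.
56.5 MHz mod fs = 13 MHz.
13 MHz ≤ fs/2 = 21.75 MHz, appears at 13 MHz.
100 MHz mod fs = 13 MHz.
13 MHz ≤ fs/2 = 21.75 MHz, appears at 13 MHz.
156 MHz mod fs = 25.5 MHz.
25.5 MHz > fs/2 = 21.75 MHz, folds to fs − 25.5 MHz = 18 MHz.
15 MHz ≤ fs/2 = 21.75 MHz, passes unchanged.
56.5 MHz and 100 MHz both map to 13 MHz.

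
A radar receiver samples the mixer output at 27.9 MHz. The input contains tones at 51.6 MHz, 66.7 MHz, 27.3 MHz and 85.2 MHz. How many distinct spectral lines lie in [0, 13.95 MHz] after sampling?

fs/2 = 13.95 MHz.
51.6 MHz mod fs = 23.7 MHz.
23.7 MHz > fs/2 = 13.95 MHz, folds to fs − 23.7 MHz = 4.2 MHz.
66.7 MHz mod fs = 10.9 MHz.
10.9 MHz ≤ fs/2 = 13.95 MHz, appears at 10.9 MHz.
27.3 MHz > fs/2 = 13.95 MHz, folds to fs − 27.3 MHz = 0.6 MHz.
85.2 MHz mod fs = 1.5 MHz.
1.5 MHz ≤ fs/2 = 13.95 MHz, appears at 1.5 MHz.
Distinct values: {0.6 MHz, 1.5 MHz, 4.2 MHz, 10.9 MHz} → 4.

4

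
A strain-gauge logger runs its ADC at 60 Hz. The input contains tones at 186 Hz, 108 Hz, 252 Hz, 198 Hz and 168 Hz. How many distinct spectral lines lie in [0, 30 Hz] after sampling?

3

fs/2 = 30 Hz.
186 Hz mod fs = 6 Hz.
6 Hz ≤ fs/2 = 30 Hz, appears at 6 Hz.
108 Hz mod fs = 48 Hz.
48 Hz > fs/2 = 30 Hz, folds to fs − 48 Hz = 12 Hz.
252 Hz mod fs = 12 Hz.
12 Hz ≤ fs/2 = 30 Hz, appears at 12 Hz.
198 Hz mod fs = 18 Hz.
18 Hz ≤ fs/2 = 30 Hz, appears at 18 Hz.
168 Hz mod fs = 48 Hz.
48 Hz > fs/2 = 30 Hz, folds to fs − 48 Hz = 12 Hz.
Distinct values: {6 Hz, 12 Hz, 18 Hz} → 3.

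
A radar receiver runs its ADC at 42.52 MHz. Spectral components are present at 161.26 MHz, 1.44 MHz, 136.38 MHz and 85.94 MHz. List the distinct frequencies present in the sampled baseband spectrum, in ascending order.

0.9 MHz, 1.44 MHz, 8.82 MHz

fs/2 = 21.26 MHz.
161.26 MHz mod fs = 33.7 MHz.
33.7 MHz > fs/2 = 21.26 MHz, folds to fs − 33.7 MHz = 8.82 MHz.
1.44 MHz ≤ fs/2 = 21.26 MHz, passes unchanged.
136.38 MHz mod fs = 8.82 MHz.
8.82 MHz ≤ fs/2 = 21.26 MHz, appears at 8.82 MHz.
85.94 MHz mod fs = 0.9 MHz.
0.9 MHz ≤ fs/2 = 21.26 MHz, appears at 0.9 MHz.
Distinct values: {0.9 MHz, 1.44 MHz, 8.82 MHz}.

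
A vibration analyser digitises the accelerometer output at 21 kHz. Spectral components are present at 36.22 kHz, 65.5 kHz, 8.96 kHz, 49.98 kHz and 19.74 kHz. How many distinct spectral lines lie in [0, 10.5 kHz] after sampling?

fs/2 = 10.5 kHz.
36.22 kHz mod fs = 15.22 kHz.
15.22 kHz > fs/2 = 10.5 kHz, folds to fs − 15.22 kHz = 5.78 kHz.
65.5 kHz mod fs = 2.5 kHz.
2.5 kHz ≤ fs/2 = 10.5 kHz, appears at 2.5 kHz.
8.96 kHz ≤ fs/2 = 10.5 kHz, passes unchanged.
49.98 kHz mod fs = 7.98 kHz.
7.98 kHz ≤ fs/2 = 10.5 kHz, appears at 7.98 kHz.
19.74 kHz > fs/2 = 10.5 kHz, folds to fs − 19.74 kHz = 1.26 kHz.
Distinct values: {1.26 kHz, 2.5 kHz, 5.78 kHz, 7.98 kHz, 8.96 kHz} → 5.

5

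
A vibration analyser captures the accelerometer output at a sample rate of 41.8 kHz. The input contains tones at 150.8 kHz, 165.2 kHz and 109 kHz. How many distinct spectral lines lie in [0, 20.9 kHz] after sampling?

2

fs/2 = 20.9 kHz.
150.8 kHz mod fs = 25.4 kHz.
25.4 kHz > fs/2 = 20.9 kHz, folds to fs − 25.4 kHz = 16.4 kHz.
165.2 kHz mod fs = 39.8 kHz.
39.8 kHz > fs/2 = 20.9 kHz, folds to fs − 39.8 kHz = 2 kHz.
109 kHz mod fs = 25.4 kHz.
25.4 kHz > fs/2 = 20.9 kHz, folds to fs − 25.4 kHz = 16.4 kHz.
Distinct values: {2 kHz, 16.4 kHz} → 2.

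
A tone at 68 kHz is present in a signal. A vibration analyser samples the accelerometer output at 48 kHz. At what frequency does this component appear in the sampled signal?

68 kHz mod fs = 20 kHz.
20 kHz ≤ fs/2 = 24 kHz, appears at 20 kHz.

20 kHz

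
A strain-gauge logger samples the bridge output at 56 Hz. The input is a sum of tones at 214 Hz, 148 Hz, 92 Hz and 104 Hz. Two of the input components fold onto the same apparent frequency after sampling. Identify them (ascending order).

92 Hz, 148 Hz

fs/2 = 28 Hz.
214 Hz mod fs = 46 Hz.
46 Hz > fs/2 = 28 Hz, folds to fs − 46 Hz = 10 Hz.
148 Hz mod fs = 36 Hz.
36 Hz > fs/2 = 28 Hz, folds to fs − 36 Hz = 20 Hz.
92 Hz mod fs = 36 Hz.
36 Hz > fs/2 = 28 Hz, folds to fs − 36 Hz = 20 Hz.
104 Hz mod fs = 48 Hz.
48 Hz > fs/2 = 28 Hz, folds to fs − 48 Hz = 8 Hz.
92 Hz and 148 Hz both map to 20 Hz.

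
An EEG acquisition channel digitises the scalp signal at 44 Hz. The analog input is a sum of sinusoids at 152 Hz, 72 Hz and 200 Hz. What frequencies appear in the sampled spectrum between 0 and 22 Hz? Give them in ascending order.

fs/2 = 22 Hz.
152 Hz mod fs = 20 Hz.
20 Hz ≤ fs/2 = 22 Hz, appears at 20 Hz.
72 Hz mod fs = 28 Hz.
28 Hz > fs/2 = 22 Hz, folds to fs − 28 Hz = 16 Hz.
200 Hz mod fs = 24 Hz.
24 Hz > fs/2 = 22 Hz, folds to fs − 24 Hz = 20 Hz.
Distinct values: {16 Hz, 20 Hz}.

16 Hz, 20 Hz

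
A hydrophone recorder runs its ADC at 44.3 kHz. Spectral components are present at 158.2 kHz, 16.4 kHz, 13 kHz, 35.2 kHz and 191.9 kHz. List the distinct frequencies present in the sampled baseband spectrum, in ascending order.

9.1 kHz, 13 kHz, 14.7 kHz, 16.4 kHz, 19 kHz

fs/2 = 22.15 kHz.
158.2 kHz mod fs = 25.3 kHz.
25.3 kHz > fs/2 = 22.15 kHz, folds to fs − 25.3 kHz = 19 kHz.
16.4 kHz ≤ fs/2 = 22.15 kHz, passes unchanged.
13 kHz ≤ fs/2 = 22.15 kHz, passes unchanged.
35.2 kHz > fs/2 = 22.15 kHz, folds to fs − 35.2 kHz = 9.1 kHz.
191.9 kHz mod fs = 14.7 kHz.
14.7 kHz ≤ fs/2 = 22.15 kHz, appears at 14.7 kHz.
Distinct values: {9.1 kHz, 13 kHz, 14.7 kHz, 16.4 kHz, 19 kHz}.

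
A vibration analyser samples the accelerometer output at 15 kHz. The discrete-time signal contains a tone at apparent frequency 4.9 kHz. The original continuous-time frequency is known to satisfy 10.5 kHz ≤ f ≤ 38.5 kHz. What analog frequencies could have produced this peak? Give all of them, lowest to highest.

Frequencies that alias to 4.9 kHz are k·fs ± 4.9 kHz for integer k ≥ 0.
k=0: 4.9 kHz.
k=1: 10.1 kHz, 19.9 kHz.
k=2: 25.1 kHz, 34.9 kHz.
k=3: 40.1 kHz, 49.9 kHz.
Within [10.5 kHz, 38.5 kHz]: 19.9 kHz, 25.1 kHz, 34.9 kHz.

19.9 kHz, 25.1 kHz, 34.9 kHz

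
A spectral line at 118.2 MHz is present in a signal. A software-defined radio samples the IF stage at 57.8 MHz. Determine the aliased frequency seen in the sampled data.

2.6 MHz

118.2 MHz mod fs = 2.6 MHz.
2.6 MHz ≤ fs/2 = 28.9 MHz, appears at 2.6 MHz.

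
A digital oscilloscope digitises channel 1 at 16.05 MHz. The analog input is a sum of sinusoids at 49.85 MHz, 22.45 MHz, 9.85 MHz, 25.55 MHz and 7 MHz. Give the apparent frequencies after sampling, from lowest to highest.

fs/2 = 8.025 MHz.
49.85 MHz mod fs = 1.7 MHz.
1.7 MHz ≤ fs/2 = 8.025 MHz, appears at 1.7 MHz.
22.45 MHz mod fs = 6.4 MHz.
6.4 MHz ≤ fs/2 = 8.025 MHz, appears at 6.4 MHz.
9.85 MHz > fs/2 = 8.025 MHz, folds to fs − 9.85 MHz = 6.2 MHz.
25.55 MHz mod fs = 9.5 MHz.
9.5 MHz > fs/2 = 8.025 MHz, folds to fs − 9.5 MHz = 6.55 MHz.
7 MHz ≤ fs/2 = 8.025 MHz, passes unchanged.
Distinct values: {1.7 MHz, 6.2 MHz, 6.4 MHz, 6.55 MHz, 7 MHz}.

1.7 MHz, 6.2 MHz, 6.4 MHz, 6.55 MHz, 7 MHz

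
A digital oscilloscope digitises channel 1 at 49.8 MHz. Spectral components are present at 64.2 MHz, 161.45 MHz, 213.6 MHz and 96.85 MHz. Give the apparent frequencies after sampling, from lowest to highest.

2.75 MHz, 12.05 MHz, 14.4 MHz

fs/2 = 24.9 MHz.
64.2 MHz mod fs = 14.4 MHz.
14.4 MHz ≤ fs/2 = 24.9 MHz, appears at 14.4 MHz.
161.45 MHz mod fs = 12.05 MHz.
12.05 MHz ≤ fs/2 = 24.9 MHz, appears at 12.05 MHz.
213.6 MHz mod fs = 14.4 MHz.
14.4 MHz ≤ fs/2 = 24.9 MHz, appears at 14.4 MHz.
96.85 MHz mod fs = 47.05 MHz.
47.05 MHz > fs/2 = 24.9 MHz, folds to fs − 47.05 MHz = 2.75 MHz.
Distinct values: {2.75 MHz, 12.05 MHz, 14.4 MHz}.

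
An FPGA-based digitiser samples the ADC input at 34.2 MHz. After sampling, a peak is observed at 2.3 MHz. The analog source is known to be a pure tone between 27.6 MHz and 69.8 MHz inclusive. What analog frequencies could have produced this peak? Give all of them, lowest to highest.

Frequencies that alias to 2.3 MHz are k·fs ± 2.3 MHz for integer k ≥ 0.
k=0: 2.3 MHz.
k=1: 31.9 MHz, 36.5 MHz.
k=2: 66.1 MHz, 70.7 MHz.
k=3: 100.3 MHz, 104.9 MHz.
Within [27.6 MHz, 69.8 MHz]: 31.9 MHz, 36.5 MHz, 66.1 MHz.

31.9 MHz, 36.5 MHz, 66.1 MHz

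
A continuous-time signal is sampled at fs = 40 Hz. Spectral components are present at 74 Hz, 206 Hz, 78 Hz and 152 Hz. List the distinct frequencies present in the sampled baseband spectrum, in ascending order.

fs/2 = 20 Hz.
74 Hz mod fs = 34 Hz.
34 Hz > fs/2 = 20 Hz, folds to fs − 34 Hz = 6 Hz.
206 Hz mod fs = 6 Hz.
6 Hz ≤ fs/2 = 20 Hz, appears at 6 Hz.
78 Hz mod fs = 38 Hz.
38 Hz > fs/2 = 20 Hz, folds to fs − 38 Hz = 2 Hz.
152 Hz mod fs = 32 Hz.
32 Hz > fs/2 = 20 Hz, folds to fs − 32 Hz = 8 Hz.
Distinct values: {2 Hz, 6 Hz, 8 Hz}.

2 Hz, 6 Hz, 8 Hz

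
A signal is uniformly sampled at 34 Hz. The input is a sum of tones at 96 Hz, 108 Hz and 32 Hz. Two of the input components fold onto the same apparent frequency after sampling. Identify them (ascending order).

fs/2 = 17 Hz.
96 Hz mod fs = 28 Hz.
28 Hz > fs/2 = 17 Hz, folds to fs − 28 Hz = 6 Hz.
108 Hz mod fs = 6 Hz.
6 Hz ≤ fs/2 = 17 Hz, appears at 6 Hz.
32 Hz > fs/2 = 17 Hz, folds to fs − 32 Hz = 2 Hz.
96 Hz and 108 Hz both map to 6 Hz.

96 Hz, 108 Hz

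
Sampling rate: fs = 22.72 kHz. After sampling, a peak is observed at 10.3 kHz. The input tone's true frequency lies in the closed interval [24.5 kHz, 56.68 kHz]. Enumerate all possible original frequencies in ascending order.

Frequencies that alias to 10.3 kHz are k·fs ± 10.3 kHz for integer k ≥ 0.
k=0: 10.3 kHz.
k=1: 12.42 kHz, 33.02 kHz.
k=2: 35.14 kHz, 55.74 kHz.
k=3: 57.86 kHz, 78.46 kHz.
Within [24.5 kHz, 56.68 kHz]: 33.02 kHz, 35.14 kHz, 55.74 kHz.

33.02 kHz, 35.14 kHz, 55.74 kHz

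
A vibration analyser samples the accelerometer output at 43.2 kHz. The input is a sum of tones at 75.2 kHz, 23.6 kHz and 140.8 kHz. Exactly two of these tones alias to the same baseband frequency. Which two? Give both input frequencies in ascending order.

fs/2 = 21.6 kHz.
75.2 kHz mod fs = 32 kHz.
32 kHz > fs/2 = 21.6 kHz, folds to fs − 32 kHz = 11.2 kHz.
23.6 kHz > fs/2 = 21.6 kHz, folds to fs − 23.6 kHz = 19.6 kHz.
140.8 kHz mod fs = 11.2 kHz.
11.2 kHz ≤ fs/2 = 21.6 kHz, appears at 11.2 kHz.
75.2 kHz and 140.8 kHz both map to 11.2 kHz.

75.2 kHz, 140.8 kHz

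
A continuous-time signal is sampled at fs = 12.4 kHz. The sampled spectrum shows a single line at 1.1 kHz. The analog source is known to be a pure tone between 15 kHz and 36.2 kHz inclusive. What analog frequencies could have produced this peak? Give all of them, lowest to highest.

23.7 kHz, 25.9 kHz, 36.1 kHz

Frequencies that alias to 1.1 kHz are k·fs ± 1.1 kHz for integer k ≥ 0.
k=0: 1.1 kHz.
k=1: 11.3 kHz, 13.5 kHz.
k=2: 23.7 kHz, 25.9 kHz.
k=3: 36.1 kHz, 38.3 kHz.
k=4: 48.5 kHz, 50.7 kHz.
Within [15 kHz, 36.2 kHz]: 23.7 kHz, 25.9 kHz, 36.1 kHz.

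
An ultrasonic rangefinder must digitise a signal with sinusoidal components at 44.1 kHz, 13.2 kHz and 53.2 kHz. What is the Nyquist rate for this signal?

106.4 kHz

Highest-frequency component: 53.2 kHz.
Nyquist rate = 2 × 53.2 kHz = 106.4 kHz.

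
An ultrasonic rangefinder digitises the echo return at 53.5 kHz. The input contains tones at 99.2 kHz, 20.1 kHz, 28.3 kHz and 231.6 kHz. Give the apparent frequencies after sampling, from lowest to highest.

fs/2 = 26.75 kHz.
99.2 kHz mod fs = 45.7 kHz.
45.7 kHz > fs/2 = 26.75 kHz, folds to fs − 45.7 kHz = 7.8 kHz.
20.1 kHz ≤ fs/2 = 26.75 kHz, passes unchanged.
28.3 kHz > fs/2 = 26.75 kHz, folds to fs − 28.3 kHz = 25.2 kHz.
231.6 kHz mod fs = 17.6 kHz.
17.6 kHz ≤ fs/2 = 26.75 kHz, appears at 17.6 kHz.
Distinct values: {7.8 kHz, 17.6 kHz, 20.1 kHz, 25.2 kHz}.

7.8 kHz, 17.6 kHz, 20.1 kHz, 25.2 kHz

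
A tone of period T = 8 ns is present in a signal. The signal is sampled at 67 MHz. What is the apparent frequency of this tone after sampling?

9 MHz

T = 8 ns → f = 1/T = 125 MHz.
125 MHz mod fs = 58 MHz.
58 MHz > fs/2 = 33.5 MHz, folds to fs − 58 MHz = 9 MHz.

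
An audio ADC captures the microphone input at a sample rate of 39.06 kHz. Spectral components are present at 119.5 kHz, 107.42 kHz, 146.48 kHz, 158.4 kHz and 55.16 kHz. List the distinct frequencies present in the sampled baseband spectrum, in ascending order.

fs/2 = 19.53 kHz.
119.5 kHz mod fs = 2.32 kHz.
2.32 kHz ≤ fs/2 = 19.53 kHz, appears at 2.32 kHz.
107.42 kHz mod fs = 29.3 kHz.
29.3 kHz > fs/2 = 19.53 kHz, folds to fs − 29.3 kHz = 9.76 kHz.
146.48 kHz mod fs = 29.3 kHz.
29.3 kHz > fs/2 = 19.53 kHz, folds to fs − 29.3 kHz = 9.76 kHz.
158.4 kHz mod fs = 2.16 kHz.
2.16 kHz ≤ fs/2 = 19.53 kHz, appears at 2.16 kHz.
55.16 kHz mod fs = 16.1 kHz.
16.1 kHz ≤ fs/2 = 19.53 kHz, appears at 16.1 kHz.
Distinct values: {2.16 kHz, 2.32 kHz, 9.76 kHz, 16.1 kHz}.

2.16 kHz, 2.32 kHz, 9.76 kHz, 16.1 kHz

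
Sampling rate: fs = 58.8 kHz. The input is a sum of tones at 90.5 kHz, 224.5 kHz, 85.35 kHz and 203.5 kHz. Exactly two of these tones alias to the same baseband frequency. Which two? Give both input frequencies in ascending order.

90.5 kHz, 203.5 kHz

fs/2 = 29.4 kHz.
90.5 kHz mod fs = 31.7 kHz.
31.7 kHz > fs/2 = 29.4 kHz, folds to fs − 31.7 kHz = 27.1 kHz.
224.5 kHz mod fs = 48.1 kHz.
48.1 kHz > fs/2 = 29.4 kHz, folds to fs − 48.1 kHz = 10.7 kHz.
85.35 kHz mod fs = 26.55 kHz.
26.55 kHz ≤ fs/2 = 29.4 kHz, appears at 26.55 kHz.
203.5 kHz mod fs = 27.1 kHz.
27.1 kHz ≤ fs/2 = 29.4 kHz, appears at 27.1 kHz.
90.5 kHz and 203.5 kHz both map to 27.1 kHz.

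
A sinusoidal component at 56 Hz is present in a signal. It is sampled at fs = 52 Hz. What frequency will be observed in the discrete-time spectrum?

4 Hz

56 Hz mod fs = 4 Hz.
4 Hz ≤ fs/2 = 26 Hz, appears at 4 Hz.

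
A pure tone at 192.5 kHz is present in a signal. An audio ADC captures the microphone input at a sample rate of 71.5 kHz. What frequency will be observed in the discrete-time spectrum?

192.5 kHz mod fs = 49.5 kHz.
49.5 kHz > fs/2 = 35.75 kHz, folds to fs − 49.5 kHz = 22 kHz.

22 kHz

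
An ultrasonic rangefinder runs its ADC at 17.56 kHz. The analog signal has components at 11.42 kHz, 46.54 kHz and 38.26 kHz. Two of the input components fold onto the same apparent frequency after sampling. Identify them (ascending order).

11.42 kHz, 46.54 kHz

fs/2 = 8.78 kHz.
11.42 kHz > fs/2 = 8.78 kHz, folds to fs − 11.42 kHz = 6.14 kHz.
46.54 kHz mod fs = 11.42 kHz.
11.42 kHz > fs/2 = 8.78 kHz, folds to fs − 11.42 kHz = 6.14 kHz.
38.26 kHz mod fs = 3.14 kHz.
3.14 kHz ≤ fs/2 = 8.78 kHz, appears at 3.14 kHz.
11.42 kHz and 46.54 kHz both map to 6.14 kHz.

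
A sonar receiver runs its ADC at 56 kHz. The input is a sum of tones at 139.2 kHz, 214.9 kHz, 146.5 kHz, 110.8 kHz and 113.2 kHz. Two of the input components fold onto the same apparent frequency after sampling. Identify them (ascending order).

fs/2 = 28 kHz.
139.2 kHz mod fs = 27.2 kHz.
27.2 kHz ≤ fs/2 = 28 kHz, appears at 27.2 kHz.
214.9 kHz mod fs = 46.9 kHz.
46.9 kHz > fs/2 = 28 kHz, folds to fs − 46.9 kHz = 9.1 kHz.
146.5 kHz mod fs = 34.5 kHz.
34.5 kHz > fs/2 = 28 kHz, folds to fs − 34.5 kHz = 21.5 kHz.
110.8 kHz mod fs = 54.8 kHz.
54.8 kHz > fs/2 = 28 kHz, folds to fs − 54.8 kHz = 1.2 kHz.
113.2 kHz mod fs = 1.2 kHz.
1.2 kHz ≤ fs/2 = 28 kHz, appears at 1.2 kHz.
110.8 kHz and 113.2 kHz both map to 1.2 kHz.

110.8 kHz, 113.2 kHz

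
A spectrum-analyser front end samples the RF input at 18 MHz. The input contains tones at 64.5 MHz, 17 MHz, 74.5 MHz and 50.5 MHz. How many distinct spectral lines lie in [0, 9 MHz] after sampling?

fs/2 = 9 MHz.
64.5 MHz mod fs = 10.5 MHz.
10.5 MHz > fs/2 = 9 MHz, folds to fs − 10.5 MHz = 7.5 MHz.
17 MHz > fs/2 = 9 MHz, folds to fs − 17 MHz = 1 MHz.
74.5 MHz mod fs = 2.5 MHz.
2.5 MHz ≤ fs/2 = 9 MHz, appears at 2.5 MHz.
50.5 MHz mod fs = 14.5 MHz.
14.5 MHz > fs/2 = 9 MHz, folds to fs − 14.5 MHz = 3.5 MHz.
Distinct values: {1 MHz, 2.5 MHz, 3.5 MHz, 7.5 MHz} → 4.

4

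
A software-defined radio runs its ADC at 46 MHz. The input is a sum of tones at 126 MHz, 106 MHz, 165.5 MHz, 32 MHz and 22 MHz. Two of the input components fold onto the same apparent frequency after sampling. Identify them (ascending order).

32 MHz, 106 MHz

fs/2 = 23 MHz.
126 MHz mod fs = 34 MHz.
34 MHz > fs/2 = 23 MHz, folds to fs − 34 MHz = 12 MHz.
106 MHz mod fs = 14 MHz.
14 MHz ≤ fs/2 = 23 MHz, appears at 14 MHz.
165.5 MHz mod fs = 27.5 MHz.
27.5 MHz > fs/2 = 23 MHz, folds to fs − 27.5 MHz = 18.5 MHz.
32 MHz > fs/2 = 23 MHz, folds to fs − 32 MHz = 14 MHz.
22 MHz ≤ fs/2 = 23 MHz, passes unchanged.
32 MHz and 106 MHz both map to 14 MHz.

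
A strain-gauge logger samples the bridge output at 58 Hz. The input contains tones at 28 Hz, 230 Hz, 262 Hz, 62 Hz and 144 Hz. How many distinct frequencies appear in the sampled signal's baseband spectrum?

3

fs/2 = 29 Hz.
28 Hz ≤ fs/2 = 29 Hz, passes unchanged.
230 Hz mod fs = 56 Hz.
56 Hz > fs/2 = 29 Hz, folds to fs − 56 Hz = 2 Hz.
262 Hz mod fs = 30 Hz.
30 Hz > fs/2 = 29 Hz, folds to fs − 30 Hz = 28 Hz.
62 Hz mod fs = 4 Hz.
4 Hz ≤ fs/2 = 29 Hz, appears at 4 Hz.
144 Hz mod fs = 28 Hz.
28 Hz ≤ fs/2 = 29 Hz, appears at 28 Hz.
Distinct values: {2 Hz, 4 Hz, 28 Hz} → 3.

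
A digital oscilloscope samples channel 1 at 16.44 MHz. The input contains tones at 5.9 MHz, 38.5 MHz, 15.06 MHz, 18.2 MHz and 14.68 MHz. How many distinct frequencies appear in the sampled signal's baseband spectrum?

fs/2 = 8.22 MHz.
5.9 MHz ≤ fs/2 = 8.22 MHz, passes unchanged.
38.5 MHz mod fs = 5.62 MHz.
5.62 MHz ≤ fs/2 = 8.22 MHz, appears at 5.62 MHz.
15.06 MHz > fs/2 = 8.22 MHz, folds to fs − 15.06 MHz = 1.38 MHz.
18.2 MHz mod fs = 1.76 MHz.
1.76 MHz ≤ fs/2 = 8.22 MHz, appears at 1.76 MHz.
14.68 MHz > fs/2 = 8.22 MHz, folds to fs − 14.68 MHz = 1.76 MHz.
Distinct values: {1.38 MHz, 1.76 MHz, 5.62 MHz, 5.9 MHz} → 4.

4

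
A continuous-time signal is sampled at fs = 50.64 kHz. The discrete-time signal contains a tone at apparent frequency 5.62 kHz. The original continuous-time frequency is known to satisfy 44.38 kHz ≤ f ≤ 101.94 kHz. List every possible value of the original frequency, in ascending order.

45.02 kHz, 56.26 kHz, 95.66 kHz

Frequencies that alias to 5.62 kHz are k·fs ± 5.62 kHz for integer k ≥ 0.
k=0: 5.62 kHz.
k=1: 45.02 kHz, 56.26 kHz.
k=2: 95.66 kHz, 106.9 kHz.
k=3: 146.3 kHz, 157.54 kHz.
Within [44.38 kHz, 101.94 kHz]: 45.02 kHz, 56.26 kHz, 95.66 kHz.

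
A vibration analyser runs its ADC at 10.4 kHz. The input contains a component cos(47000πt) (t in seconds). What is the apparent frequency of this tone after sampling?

ω = 47000π rad/s → f = ω/(2π) = 23500 Hz = 23.5 kHz.
23.5 kHz mod fs = 2.7 kHz.
2.7 kHz ≤ fs/2 = 5.2 kHz, appears at 2.7 kHz.

2.7 kHz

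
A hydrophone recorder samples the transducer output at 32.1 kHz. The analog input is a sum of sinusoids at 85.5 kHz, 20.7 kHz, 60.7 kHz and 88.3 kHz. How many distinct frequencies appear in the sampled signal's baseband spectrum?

4

fs/2 = 16.05 kHz.
85.5 kHz mod fs = 21.3 kHz.
21.3 kHz > fs/2 = 16.05 kHz, folds to fs − 21.3 kHz = 10.8 kHz.
20.7 kHz > fs/2 = 16.05 kHz, folds to fs − 20.7 kHz = 11.4 kHz.
60.7 kHz mod fs = 28.6 kHz.
28.6 kHz > fs/2 = 16.05 kHz, folds to fs − 28.6 kHz = 3.5 kHz.
88.3 kHz mod fs = 24.1 kHz.
24.1 kHz > fs/2 = 16.05 kHz, folds to fs − 24.1 kHz = 8 kHz.
Distinct values: {3.5 kHz, 8 kHz, 10.8 kHz, 11.4 kHz} → 4.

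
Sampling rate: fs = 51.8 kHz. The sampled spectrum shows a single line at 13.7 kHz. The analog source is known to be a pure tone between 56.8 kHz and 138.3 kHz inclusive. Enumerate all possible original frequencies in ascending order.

65.5 kHz, 89.9 kHz, 117.3 kHz

Frequencies that alias to 13.7 kHz are k·fs ± 13.7 kHz for integer k ≥ 0.
k=0: 13.7 kHz.
k=1: 38.1 kHz, 65.5 kHz.
k=2: 89.9 kHz, 117.3 kHz.
k=3: 141.7 kHz, 169.1 kHz.
Within [56.8 kHz, 138.3 kHz]: 65.5 kHz, 89.9 kHz, 117.3 kHz.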